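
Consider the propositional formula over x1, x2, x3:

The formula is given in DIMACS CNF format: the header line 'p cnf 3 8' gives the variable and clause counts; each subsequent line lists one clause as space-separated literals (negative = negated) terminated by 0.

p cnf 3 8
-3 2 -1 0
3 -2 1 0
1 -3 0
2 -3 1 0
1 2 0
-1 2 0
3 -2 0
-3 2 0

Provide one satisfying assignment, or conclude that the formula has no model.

x1 ↦ True, x2 ↦ True, x3 ↦ True

Suppose x1 = True.
The clause (x2) is unit, so x2 = True.
The clause (x3) is unit, so x3 = True.
All clauses are satisfied.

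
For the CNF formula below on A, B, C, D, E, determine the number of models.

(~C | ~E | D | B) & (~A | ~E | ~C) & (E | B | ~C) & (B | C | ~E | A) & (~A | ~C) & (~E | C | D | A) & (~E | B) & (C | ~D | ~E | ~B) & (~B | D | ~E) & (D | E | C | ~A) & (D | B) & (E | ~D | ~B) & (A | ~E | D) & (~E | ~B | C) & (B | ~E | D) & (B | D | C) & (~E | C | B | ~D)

5

There are 2^5 = 32 truth assignments over (A, B, C, D, E).
Split on A. With A = 1, the clauses containing A are satisfied and ~A drops from the rest; 1 of the 2^4 = 16 assignments to the other variables satisfy what remains.
With A = 0, by the same count on the reduced clause set, 4 assignments work.
(One model: A=F, B=F, C=F, D=T, E=F.)
Total: 1 + 4 = 5.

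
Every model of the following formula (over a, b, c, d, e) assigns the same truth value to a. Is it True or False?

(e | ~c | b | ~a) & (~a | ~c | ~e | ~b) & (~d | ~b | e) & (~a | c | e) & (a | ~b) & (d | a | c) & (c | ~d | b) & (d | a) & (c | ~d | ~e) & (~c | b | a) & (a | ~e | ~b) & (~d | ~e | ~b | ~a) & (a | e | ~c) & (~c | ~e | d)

Suppose a = 0.
From the singleton clause (~b), b = 0.
From the singleton clause (d), d = 1.
From the singleton clause (c), c = 1.
Now (~c) is unsatisfied and unit — conflict.
So every satisfying assignment has a = True.

True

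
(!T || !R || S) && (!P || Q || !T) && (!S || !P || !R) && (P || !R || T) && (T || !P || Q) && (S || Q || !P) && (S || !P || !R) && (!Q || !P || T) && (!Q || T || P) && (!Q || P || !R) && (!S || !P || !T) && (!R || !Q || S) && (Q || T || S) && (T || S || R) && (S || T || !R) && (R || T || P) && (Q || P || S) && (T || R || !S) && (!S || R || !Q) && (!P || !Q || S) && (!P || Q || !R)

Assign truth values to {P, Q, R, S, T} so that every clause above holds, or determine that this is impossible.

P: false; Q: false; R: false; S: true; T: true

Suppose T = true.
Suppose R = false.
Suppose P = false.
Suppose Q = false.
(S) alone gives S = true.
All clauses are satisfied.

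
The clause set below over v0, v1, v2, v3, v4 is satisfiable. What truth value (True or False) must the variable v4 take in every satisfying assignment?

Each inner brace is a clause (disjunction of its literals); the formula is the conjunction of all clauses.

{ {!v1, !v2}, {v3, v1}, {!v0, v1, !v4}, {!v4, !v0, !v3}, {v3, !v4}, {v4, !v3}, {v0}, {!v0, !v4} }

Suppose v4 = true.
Unit clause (v3) forces v3 = true.
Unit clause (!v0) forces v0 = false.
But (v0) is also a unit clause — contradiction.
So every satisfying assignment has v4 = False.

False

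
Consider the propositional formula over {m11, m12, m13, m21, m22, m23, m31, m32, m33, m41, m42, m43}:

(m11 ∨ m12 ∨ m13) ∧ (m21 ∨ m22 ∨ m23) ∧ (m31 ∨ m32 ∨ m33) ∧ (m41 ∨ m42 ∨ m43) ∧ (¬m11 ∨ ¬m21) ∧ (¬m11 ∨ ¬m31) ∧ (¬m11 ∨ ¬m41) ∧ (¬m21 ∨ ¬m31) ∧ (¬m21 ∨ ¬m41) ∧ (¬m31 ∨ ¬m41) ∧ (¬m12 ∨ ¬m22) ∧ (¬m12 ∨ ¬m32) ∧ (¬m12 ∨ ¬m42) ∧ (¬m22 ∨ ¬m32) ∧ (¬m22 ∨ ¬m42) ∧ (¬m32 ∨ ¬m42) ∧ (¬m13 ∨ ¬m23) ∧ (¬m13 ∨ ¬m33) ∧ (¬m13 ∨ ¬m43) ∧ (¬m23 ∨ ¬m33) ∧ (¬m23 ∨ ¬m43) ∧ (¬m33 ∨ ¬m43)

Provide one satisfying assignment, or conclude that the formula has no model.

UNSATISFIABLE

Case m11 = False:
Case m12 = True:
Unit clause (¬m22) forces m22 = False.
Unit clause (¬m32) forces m32 = False.
Unit clause (¬m42) forces m42 = False.
Case m21 = True:
Unit clause (¬m31) forces m31 = False.
Unit clause (m33) forces m33 = True.
Unit clause (¬m41) forces m41 = False.
Unit clause (m43) forces m43 = True.
That conflicts with the unit clause (¬m43).
Backtrack on m21: now try m21 = False.
Unit clause (m23) forces m23 = True.
Unit clause (¬m13) forces m13 = False.
Unit clause (¬m33) forces m33 = False.
Unit clause (m31) forces m31 = True.
Unit clause (¬m41) forces m41 = False.
Unit clause (m43) forces m43 = True.
That conflicts with the unit clause (¬m43).
Either choice for m21 ends in contradiction.
Backtrack on m12: now try m12 = False.
Unit clause (m13) forces m13 = True.
Unit clause (¬m23) forces m23 = False.
Unit clause (¬m33) forces m33 = False.
Unit clause (¬m43) forces m43 = False.
Case m21 = True:
Unit clause (¬m31) forces m31 = False.
Unit clause (m32) forces m32 = True.
Unit clause (¬m41) forces m41 = False.
Unit clause (m42) forces m42 = True.
That conflicts with the unit clause (¬m42).
Backtrack on m21: now try m21 = False.
Unit clause (m22) forces m22 = True.
Unit clause (¬m32) forces m32 = False.
Unit clause (m31) forces m31 = True.
Unit clause (¬m41) forces m41 = False.
Unit clause (m42) forces m42 = True.
That conflicts with the unit clause (¬m42).
Either choice for m21 ends in contradiction.
Either choice for m12 ends in contradiction.
Backtrack on m11: now try m11 = True.
Unit clause (¬m21) forces m21 = False.
Unit clause (¬m31) forces m31 = False.
Unit clause (¬m41) forces m41 = False.
Case m22 = True:
Unit clause (¬m12) forces m12 = False.
Unit clause (¬m32) forces m32 = False.
Unit clause (m33) forces m33 = True.
Unit clause (¬m42) forces m42 = False.
Unit clause (m43) forces m43 = True.
That conflicts with the unit clause (¬m43).
Backtrack on m22: now try m22 = False.
Unit clause (m23) forces m23 = True.
Unit clause (¬m13) forces m13 = False.
Unit clause (¬m33) forces m33 = False.
Unit clause (m32) forces m32 = True.
Unit clause (¬m12) forces m12 = False.
Unit clause (¬m42) forces m42 = False.
Unit clause (m43) forces m43 = True.
That conflicts with the unit clause (¬m43).
Either choice for m22 ends in contradiction.
Either choice for m11 ends in contradiction.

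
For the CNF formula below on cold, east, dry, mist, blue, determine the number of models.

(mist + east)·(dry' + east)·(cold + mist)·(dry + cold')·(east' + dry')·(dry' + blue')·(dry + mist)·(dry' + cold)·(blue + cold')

4

There are 2^5 = 32 truth assignments over (cold, east, dry, mist, blue).
Split on cold. With cold = 1, the clauses containing cold are satisfied and cold' drops from the rest; 0 of the 2^4 = 16 assignments to the other variables satisfy what remains.
With cold = 0, by the same count on the reduced clause set, 4 assignments work.
(One model: cold=F, east=F, dry=F, mist=T, blue=F.)
Total: 0 + 4 = 4.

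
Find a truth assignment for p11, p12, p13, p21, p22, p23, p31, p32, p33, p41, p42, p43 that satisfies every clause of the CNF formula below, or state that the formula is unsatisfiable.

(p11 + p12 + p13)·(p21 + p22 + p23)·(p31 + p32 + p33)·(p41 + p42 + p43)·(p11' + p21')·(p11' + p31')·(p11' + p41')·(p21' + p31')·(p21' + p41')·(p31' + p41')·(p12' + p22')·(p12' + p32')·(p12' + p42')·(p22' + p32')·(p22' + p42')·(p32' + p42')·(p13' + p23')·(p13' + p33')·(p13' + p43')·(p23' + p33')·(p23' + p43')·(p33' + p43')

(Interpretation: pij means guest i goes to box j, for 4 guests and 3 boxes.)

UNSATISFIABLE

Try p11 = 0.
Try p12 = 1.
From the singleton clause (p22'), p22 = 0.
From the singleton clause (p32'), p32 = 0.
From the singleton clause (p42'), p42 = 0.
Try p21 = 1.
From the singleton clause (p31'), p31 = 0.
From the singleton clause (p33), p33 = 1.
From the singleton clause (p41'), p41 = 0.
From the singleton clause (p43), p43 = 1.
Now (p43') is unsatisfied and unit — conflict.
Backtrack on p21: now try p21 = 0.
From the singleton clause (p23), p23 = 1.
From the singleton clause (p13'), p13 = 0.
From the singleton clause (p33'), p33 = 0.
From the singleton clause (p31), p31 = 1.
From the singleton clause (p41'), p41 = 0.
From the singleton clause (p43), p43 = 1.
Now (p43') is unsatisfied and unit — conflict.
Neither p21 = 1 nor p21 = 0 works.
Backtrack on p12: now try p12 = 0.
From the singleton clause (p13), p13 = 1.
From the singleton clause (p23'), p23 = 0.
From the singleton clause (p33'), p33 = 0.
From the singleton clause (p43'), p43 = 0.
Try p21 = 1.
From the singleton clause (p31'), p31 = 0.
From the singleton clause (p32), p32 = 1.
From the singleton clause (p41'), p41 = 0.
From the singleton clause (p42), p42 = 1.
Now (p42') is unsatisfied and unit — conflict.
Backtrack on p21: now try p21 = 0.
From the singleton clause (p22), p22 = 1.
From the singleton clause (p32'), p32 = 0.
From the singleton clause (p31), p31 = 1.
From the singleton clause (p41'), p41 = 0.
From the singleton clause (p42), p42 = 1.
Now (p42') is unsatisfied and unit — conflict.
Neither p21 = 1 nor p21 = 0 works.
Neither p12 = 1 nor p12 = 0 works.
Backtrack on p11: now try p11 = 1.
From the singleton clause (p21'), p21 = 0.
From the singleton clause (p31'), p31 = 0.
From the singleton clause (p41'), p41 = 0.
Try p22 = 1.
From the singleton clause (p12'), p12 = 0.
From the singleton clause (p32'), p32 = 0.
From the singleton clause (p33), p33 = 1.
From the singleton clause (p42'), p42 = 0.
From the singleton clause (p43), p43 = 1.
Now (p43') is unsatisfied and unit — conflict.
Backtrack on p22: now try p22 = 0.
From the singleton clause (p23), p23 = 1.
From the singleton clause (p13'), p13 = 0.
From the singleton clause (p33'), p33 = 0.
From the singleton clause (p32), p32 = 1.
From the singleton clause (p12'), p12 = 0.
From the singleton clause (p42'), p42 = 0.
From the singleton clause (p43), p43 = 1.
Now (p43') is unsatisfied and unit — conflict.
Neither p22 = 1 nor p22 = 0 works.
Neither p11 = 1 nor p11 = 0 works.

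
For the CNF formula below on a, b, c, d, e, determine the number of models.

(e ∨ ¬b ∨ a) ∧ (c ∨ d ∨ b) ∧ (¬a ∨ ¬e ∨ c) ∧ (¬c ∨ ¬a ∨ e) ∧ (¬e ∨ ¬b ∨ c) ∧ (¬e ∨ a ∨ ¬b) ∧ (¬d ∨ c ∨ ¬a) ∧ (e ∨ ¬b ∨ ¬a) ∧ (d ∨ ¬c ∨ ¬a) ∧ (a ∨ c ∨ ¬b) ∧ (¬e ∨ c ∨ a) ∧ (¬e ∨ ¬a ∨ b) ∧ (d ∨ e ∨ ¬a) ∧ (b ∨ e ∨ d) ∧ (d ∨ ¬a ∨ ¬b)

There are 2^5 = 32 truth assignments over (a, b, c, d, e).
Split on e. With e = True, the clauses containing e are satisfied and ¬e drops from the rest; 3 of the 2^4 = 16 assignments to the other variables satisfy what remains.
With e = False, by the same count on the reduced clause set, 2 assignments work.
(One model: a=F, b=F, c=F, d=T, e=F.)
Total: 3 + 2 = 5.

5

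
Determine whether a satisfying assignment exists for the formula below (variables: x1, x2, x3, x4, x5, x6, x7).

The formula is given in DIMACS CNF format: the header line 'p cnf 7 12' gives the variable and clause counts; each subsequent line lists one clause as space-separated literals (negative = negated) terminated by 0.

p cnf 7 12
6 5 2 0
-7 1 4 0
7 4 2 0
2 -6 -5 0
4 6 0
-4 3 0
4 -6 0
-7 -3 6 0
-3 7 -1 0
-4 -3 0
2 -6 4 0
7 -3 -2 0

Unsatisfiable

Try x4 = True.
The clause (x3) is unit, so x3 = True.
Now (¬x3) is unsatisfied and unit — conflict.
That branch fails; take x4 = False instead.
The clause (x6) is unit, so x6 = True.
Now (¬x6) is unsatisfied and unit — conflict.
Either choice for x4 ends in contradiction.
No assignment satisfies every clause.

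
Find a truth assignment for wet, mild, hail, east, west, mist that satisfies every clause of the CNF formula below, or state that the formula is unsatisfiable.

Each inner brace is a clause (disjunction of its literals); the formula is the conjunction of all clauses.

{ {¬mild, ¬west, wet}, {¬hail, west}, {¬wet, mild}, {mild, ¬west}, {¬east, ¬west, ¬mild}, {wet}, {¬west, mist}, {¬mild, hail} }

wet: True, mild: True, hail: True, east: False, west: True, mist: True

Unit clause (wet) forces wet = True.
Unit clause (mild) forces mild = True.
Unit clause (hail) forces hail = True.
Unit clause (west) forces west = True.
Unit clause (¬east) forces east = False.
Unit clause (mist) forces mist = True.
All clauses are satisfied.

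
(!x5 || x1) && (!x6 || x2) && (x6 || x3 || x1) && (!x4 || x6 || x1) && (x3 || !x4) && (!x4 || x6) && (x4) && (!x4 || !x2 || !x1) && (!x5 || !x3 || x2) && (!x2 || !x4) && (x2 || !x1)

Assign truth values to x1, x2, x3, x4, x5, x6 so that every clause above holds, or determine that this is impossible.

The clause (x4) is unit, so x4 = true.
The clause (x3) is unit, so x3 = true.
The clause (x6) is unit, so x6 = true.
The clause (x2) is unit, so x2 = true.
Now (!x2) is unsatisfied and unit — conflict.

UNSATISFIABLE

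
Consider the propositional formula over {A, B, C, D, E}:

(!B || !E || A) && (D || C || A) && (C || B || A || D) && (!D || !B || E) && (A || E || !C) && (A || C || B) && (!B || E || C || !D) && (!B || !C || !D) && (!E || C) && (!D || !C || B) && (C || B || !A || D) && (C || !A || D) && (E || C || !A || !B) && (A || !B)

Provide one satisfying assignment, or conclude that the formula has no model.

Suppose E = true.
(C) alone gives C = true.
Suppose B = false.
(!D) alone gives D = false.
No clause remains; A is free.

A=false, B=false, C=true, D=false, E=true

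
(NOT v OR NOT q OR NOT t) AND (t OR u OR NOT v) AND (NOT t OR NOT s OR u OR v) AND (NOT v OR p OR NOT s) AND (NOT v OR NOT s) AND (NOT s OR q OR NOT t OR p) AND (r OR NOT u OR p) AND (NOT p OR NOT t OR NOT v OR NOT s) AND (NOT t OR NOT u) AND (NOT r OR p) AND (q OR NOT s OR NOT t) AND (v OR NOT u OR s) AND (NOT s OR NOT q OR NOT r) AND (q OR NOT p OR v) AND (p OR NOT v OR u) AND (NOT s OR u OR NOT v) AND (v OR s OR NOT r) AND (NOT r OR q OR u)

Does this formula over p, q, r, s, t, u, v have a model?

Suppose v = true.
Unit clause (NOT s) forces s = false.
Suppose q = true.
Unit clause (NOT t) forces t = false.
Unit clause (u) forces u = true.
Suppose r = true.
Unit clause (p) forces p = true.
All clauses are satisfied.
A satisfying assignment: p=true; q=true; r=true; s=false; t=false; u=true; v=true.

Satisfiable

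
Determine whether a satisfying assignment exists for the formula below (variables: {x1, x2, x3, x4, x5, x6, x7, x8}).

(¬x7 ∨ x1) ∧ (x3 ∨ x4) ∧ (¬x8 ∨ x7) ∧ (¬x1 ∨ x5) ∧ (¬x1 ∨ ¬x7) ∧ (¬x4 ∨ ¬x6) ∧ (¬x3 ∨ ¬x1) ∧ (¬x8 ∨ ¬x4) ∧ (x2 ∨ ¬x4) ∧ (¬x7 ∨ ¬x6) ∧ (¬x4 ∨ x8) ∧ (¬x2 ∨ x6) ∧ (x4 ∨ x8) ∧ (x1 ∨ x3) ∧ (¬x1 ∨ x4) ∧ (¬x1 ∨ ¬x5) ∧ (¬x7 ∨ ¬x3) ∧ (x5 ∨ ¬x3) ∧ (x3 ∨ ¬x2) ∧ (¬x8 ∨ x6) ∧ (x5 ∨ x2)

Case x7 = False:
From the singleton clause (¬x8), x8 = False.
From the singleton clause (¬x4), x4 = False.
That conflicts with the unit clause (x4).
Backtrack on x7: now try x7 = True.
From the singleton clause (x1), x1 = True.
That conflicts with the unit clause (¬x1).
Neither x7 = True nor x7 = False works.
No assignment satisfies every clause.

Unsatisfiable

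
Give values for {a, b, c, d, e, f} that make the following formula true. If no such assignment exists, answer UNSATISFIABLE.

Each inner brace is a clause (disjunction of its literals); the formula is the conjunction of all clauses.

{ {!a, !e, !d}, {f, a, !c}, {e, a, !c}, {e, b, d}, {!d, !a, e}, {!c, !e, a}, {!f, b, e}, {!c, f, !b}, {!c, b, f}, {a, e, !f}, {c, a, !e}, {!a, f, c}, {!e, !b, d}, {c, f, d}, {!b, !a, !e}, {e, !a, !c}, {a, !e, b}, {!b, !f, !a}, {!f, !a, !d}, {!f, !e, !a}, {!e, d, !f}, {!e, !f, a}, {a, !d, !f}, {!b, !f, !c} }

a=false; b=false; c=false; d=true; e=false; f=false

Suppose a = false.
Suppose f = false.
(!c) alone gives c = false.
(!e) alone gives e = false.
(d) alone gives d = true.
Every clause is now satisfied; b is unconstrained.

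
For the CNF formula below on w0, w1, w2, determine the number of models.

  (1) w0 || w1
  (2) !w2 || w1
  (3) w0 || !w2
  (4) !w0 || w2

2

There are 2^3 = 8 truth assignments over (w0, w1, w2).
Check each against the 4 clauses (columns in the order w0, w1, w2):
  F F F  ✗ fails (w0 || w1)
  F F T  ✗ fails (w0 || w1)
  F T F  ✓ satisfies all
  F T T  ✗ fails (w0 || !w2)
  T F F  ✗ fails (!w0 || w2)
  T F T  ✗ fails (!w2 || w1)
  T T F  ✗ fails (!w0 || w2)
  T T T  ✓ satisfies all
2 of the 8 rows are models.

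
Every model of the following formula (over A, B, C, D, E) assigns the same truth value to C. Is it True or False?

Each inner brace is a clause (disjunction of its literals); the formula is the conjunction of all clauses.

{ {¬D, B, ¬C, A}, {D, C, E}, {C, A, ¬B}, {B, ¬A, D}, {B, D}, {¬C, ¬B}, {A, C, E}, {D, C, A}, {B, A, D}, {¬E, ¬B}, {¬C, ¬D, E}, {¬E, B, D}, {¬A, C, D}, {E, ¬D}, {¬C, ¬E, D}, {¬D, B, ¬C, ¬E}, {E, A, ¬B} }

False

Suppose C = True.
(¬B) alone gives B = False.
(D) alone gives D = True.
(A) alone gives A = True.
(E) alone gives E = True.
But (¬E) is also a unit clause — contradiction.
So every satisfying assignment has C = False.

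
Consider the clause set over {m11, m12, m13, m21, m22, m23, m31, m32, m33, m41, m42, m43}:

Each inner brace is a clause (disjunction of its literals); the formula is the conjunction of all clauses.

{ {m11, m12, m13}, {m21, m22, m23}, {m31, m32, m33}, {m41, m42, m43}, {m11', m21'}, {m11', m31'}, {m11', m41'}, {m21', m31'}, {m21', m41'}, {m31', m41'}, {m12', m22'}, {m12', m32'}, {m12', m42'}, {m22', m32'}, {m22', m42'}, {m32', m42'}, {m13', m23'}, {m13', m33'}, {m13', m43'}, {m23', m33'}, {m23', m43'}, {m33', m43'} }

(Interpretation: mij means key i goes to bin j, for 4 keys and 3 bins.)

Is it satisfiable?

No, unsatisfiable

Try m11 = 0.
Try m12 = 1.
From the singleton clause (m22'), m22 = 0.
From the singleton clause (m32'), m32 = 0.
From the singleton clause (m42'), m42 = 0.
Try m21 = 1.
From the singleton clause (m31'), m31 = 0.
From the singleton clause (m33), m33 = 1.
From the singleton clause (m41'), m41 = 0.
From the singleton clause (m43), m43 = 1.
But (m43') is also a unit clause — contradiction.
Undo m21 and try m21 = 0.
From the singleton clause (m23), m23 = 1.
From the singleton clause (m13'), m13 = 0.
From the singleton clause (m33'), m33 = 0.
From the singleton clause (m31), m31 = 1.
From the singleton clause (m41'), m41 = 0.
From the singleton clause (m43), m43 = 1.
But (m43') is also a unit clause — contradiction.
Either choice for m21 ends in contradiction.
Undo m12 and try m12 = 0.
From the singleton clause (m13), m13 = 1.
From the singleton clause (m23'), m23 = 0.
From the singleton clause (m33'), m33 = 0.
From the singleton clause (m43'), m43 = 0.
Try m21 = 1.
From the singleton clause (m31'), m31 = 0.
From the singleton clause (m32), m32 = 1.
From the singleton clause (m41'), m41 = 0.
From the singleton clause (m42), m42 = 1.
But (m42') is also a unit clause — contradiction.
Undo m21 and try m21 = 0.
From the singleton clause (m22), m22 = 1.
From the singleton clause (m32'), m32 = 0.
From the singleton clause (m31), m31 = 1.
From the singleton clause (m41'), m41 = 0.
From the singleton clause (m42), m42 = 1.
But (m42') is also a unit clause — contradiction.
Either choice for m21 ends in contradiction.
Either choice for m12 ends in contradiction.
Undo m11 and try m11 = 1.
From the singleton clause (m21'), m21 = 0.
From the singleton clause (m31'), m31 = 0.
From the singleton clause (m41'), m41 = 0.
Try m22 = 1.
From the singleton clause (m12'), m12 = 0.
From the singleton clause (m32'), m32 = 0.
From the singleton clause (m33), m33 = 1.
From the singleton clause (m42'), m42 = 0.
From the singleton clause (m43), m43 = 1.
But (m43') is also a unit clause — contradiction.
Undo m22 and try m22 = 0.
From the singleton clause (m23), m23 = 1.
From the singleton clause (m13'), m13 = 0.
From the singleton clause (m33'), m33 = 0.
From the singleton clause (m32), m32 = 1.
From the singleton clause (m12'), m12 = 0.
From the singleton clause (m42'), m42 = 0.
From the singleton clause (m43), m43 = 1.
But (m43') is also a unit clause — contradiction.
Either choice for m22 ends in contradiction.
Either choice for m11 ends in contradiction.
No assignment satisfies every clause.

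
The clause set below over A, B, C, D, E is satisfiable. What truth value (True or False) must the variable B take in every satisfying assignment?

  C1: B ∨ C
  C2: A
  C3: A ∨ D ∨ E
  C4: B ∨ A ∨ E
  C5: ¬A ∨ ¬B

False

Suppose B = True.
The clause (A) is unit, so A = True.
Now (¬A) is unsatisfied and unit — conflict.
So every satisfying assignment has B = False.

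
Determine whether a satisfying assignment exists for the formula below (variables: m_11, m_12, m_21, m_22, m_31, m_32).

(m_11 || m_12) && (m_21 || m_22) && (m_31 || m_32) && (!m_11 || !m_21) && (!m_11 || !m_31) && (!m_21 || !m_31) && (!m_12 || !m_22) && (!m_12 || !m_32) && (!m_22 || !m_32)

No, unsatisfiable

Case m_11 = true:
Unit clause (!m_21) forces m_21 = false.
Unit clause (m_22) forces m_22 = true.
Unit clause (!m_31) forces m_31 = false.
Unit clause (m_32) forces m_32 = true.
Now (!m_32) is unsatisfied and unit — conflict.
Backtrack on m_11: now try m_11 = false.
Unit clause (m_12) forces m_12 = true.
Unit clause (!m_22) forces m_22 = false.
Unit clause (m_21) forces m_21 = true.
Unit clause (!m_31) forces m_31 = false.
Unit clause (m_32) forces m_32 = true.
Now (!m_32) is unsatisfied and unit — conflict.
Either choice for m_11 ends in contradiction.
No assignment satisfies every clause.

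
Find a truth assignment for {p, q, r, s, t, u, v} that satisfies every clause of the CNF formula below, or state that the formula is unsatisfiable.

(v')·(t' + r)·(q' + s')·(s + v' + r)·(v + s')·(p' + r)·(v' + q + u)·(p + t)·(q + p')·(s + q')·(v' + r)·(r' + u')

From the singleton clause (v'), v = 0.
From the singleton clause (s'), s = 0.
From the singleton clause (q'), q = 0.
From the singleton clause (p'), p = 0.
From the singleton clause (t), t = 1.
From the singleton clause (r), r = 1.
From the singleton clause (u'), u = 0.
Every clause now holds.

p=0; q=0; r=1; s=0; t=1; u=0; v=0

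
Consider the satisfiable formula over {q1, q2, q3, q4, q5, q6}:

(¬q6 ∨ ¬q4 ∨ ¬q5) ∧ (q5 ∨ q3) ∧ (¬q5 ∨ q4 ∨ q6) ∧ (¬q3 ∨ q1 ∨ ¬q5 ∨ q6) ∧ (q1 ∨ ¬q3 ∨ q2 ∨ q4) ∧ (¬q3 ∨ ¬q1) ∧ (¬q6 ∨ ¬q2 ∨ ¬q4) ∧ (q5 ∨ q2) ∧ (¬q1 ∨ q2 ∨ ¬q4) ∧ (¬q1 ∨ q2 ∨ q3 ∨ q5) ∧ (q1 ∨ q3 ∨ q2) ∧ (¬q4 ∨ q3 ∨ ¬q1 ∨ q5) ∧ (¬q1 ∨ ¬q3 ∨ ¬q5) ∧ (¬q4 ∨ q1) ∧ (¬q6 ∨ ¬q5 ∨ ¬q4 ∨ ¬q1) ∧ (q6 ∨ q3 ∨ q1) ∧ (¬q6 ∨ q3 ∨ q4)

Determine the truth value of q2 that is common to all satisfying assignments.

Suppose q2 = False.
From the singleton clause (q5), q5 = True.
Try q6 = False.
From the singleton clause (q4), q4 = True.
From the singleton clause (¬q1), q1 = False.
That conflicts with the unit clause (q1).
Backtrack on q6: now try q6 = True.
From the singleton clause (¬q4), q4 = False.
From the singleton clause (q3), q3 = True.
From the singleton clause (q1), q1 = True.
That conflicts with the unit clause (¬q1).
Both values of q6 lead to a conflict.
So every satisfying assignment has q2 = True.

True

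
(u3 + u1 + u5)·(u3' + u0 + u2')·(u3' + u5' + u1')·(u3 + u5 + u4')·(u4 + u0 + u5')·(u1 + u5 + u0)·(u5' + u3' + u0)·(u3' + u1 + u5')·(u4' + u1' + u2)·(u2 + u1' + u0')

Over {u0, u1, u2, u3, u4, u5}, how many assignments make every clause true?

There are 2^6 = 64 truth assignments over (u0, u1, u2, u3, u4, u5).
Split on u1. With u1 = 1, the clauses containing u1 are satisfied and u1' drops from the rest; 9 of the 2^5 = 32 assignments to the other variables satisfy what remains.
With u1 = 0, by the same count on the reduced clause set, 10 assignments work.
(One model: u0=F, u1=F, u2=F, u3=F, u4=T, u5=T.)
Total: 9 + 10 = 19.

19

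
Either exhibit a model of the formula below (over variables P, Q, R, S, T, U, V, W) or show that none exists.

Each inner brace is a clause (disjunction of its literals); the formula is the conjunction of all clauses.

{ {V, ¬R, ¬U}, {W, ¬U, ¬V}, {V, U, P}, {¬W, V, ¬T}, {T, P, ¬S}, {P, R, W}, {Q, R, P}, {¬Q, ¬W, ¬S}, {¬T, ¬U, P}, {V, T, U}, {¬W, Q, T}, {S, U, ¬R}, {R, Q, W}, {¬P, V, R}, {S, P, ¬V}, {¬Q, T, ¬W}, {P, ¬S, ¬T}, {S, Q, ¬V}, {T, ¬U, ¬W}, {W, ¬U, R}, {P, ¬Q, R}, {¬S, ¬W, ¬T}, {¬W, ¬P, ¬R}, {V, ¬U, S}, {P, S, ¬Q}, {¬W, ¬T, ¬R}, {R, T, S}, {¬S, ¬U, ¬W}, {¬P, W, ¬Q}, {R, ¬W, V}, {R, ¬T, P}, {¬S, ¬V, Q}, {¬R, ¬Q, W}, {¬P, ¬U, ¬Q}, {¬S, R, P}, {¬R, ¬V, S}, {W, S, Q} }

P: True, Q: False, R: True, S: True, T: True, U: False, V: False, W: False

Suppose V = False.
Suppose R = True.
The clause (¬U) is unit, so U = False.
The clause (P) is unit, so P = True.
The clause (T) is unit, so T = True.
The clause (¬W) is unit, so W = False.
The clause (S) is unit, so S = True.
The clause (¬Q) is unit, so Q = False.
Every clause now holds.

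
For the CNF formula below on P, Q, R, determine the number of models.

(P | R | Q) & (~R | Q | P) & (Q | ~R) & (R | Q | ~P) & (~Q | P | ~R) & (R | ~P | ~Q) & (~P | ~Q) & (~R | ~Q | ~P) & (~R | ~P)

1

There are 2^3 = 8 truth assignments over (P, Q, R).
Check each against the 9 clauses (columns in the order P, Q, R):
  F F F  ✗ fails (P | R | Q)
  F F T  ✗ fails (~R | Q | P)
  F T F  ✓ satisfies all
  F T T  ✗ fails (~Q | P | ~R)
  T F F  ✗ fails (R | Q | ~P)
  T F T  ✗ fails (Q | ~R)
  T T F  ✗ fails (R | ~P | ~Q)
  T T T  ✗ fails (~P | ~Q)
1 of the 8 rows is a model.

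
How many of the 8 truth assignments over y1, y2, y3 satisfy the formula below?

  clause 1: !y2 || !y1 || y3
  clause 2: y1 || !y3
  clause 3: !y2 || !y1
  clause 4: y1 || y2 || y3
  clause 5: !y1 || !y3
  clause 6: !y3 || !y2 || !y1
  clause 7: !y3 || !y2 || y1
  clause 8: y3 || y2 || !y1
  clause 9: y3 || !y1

There are 2^3 = 8 truth assignments over (y1, y2, y3).
Check each against the 9 clauses (columns in the order y1, y2, y3):
  F F F  ✗ fails (y1 || y2 || y3)
  F F T  ✗ fails (y1 || !y3)
  F T F  ✓ satisfies all
  F T T  ✗ fails (y1 || !y3)
  T F F  ✗ fails (y3 || y2 || !y1)
  T F T  ✗ fails (!y1 || !y3)
  T T F  ✗ fails (!y2 || !y1 || y3)
  T T T  ✗ fails (!y2 || !y1)
1 of the 8 rows is a model.

1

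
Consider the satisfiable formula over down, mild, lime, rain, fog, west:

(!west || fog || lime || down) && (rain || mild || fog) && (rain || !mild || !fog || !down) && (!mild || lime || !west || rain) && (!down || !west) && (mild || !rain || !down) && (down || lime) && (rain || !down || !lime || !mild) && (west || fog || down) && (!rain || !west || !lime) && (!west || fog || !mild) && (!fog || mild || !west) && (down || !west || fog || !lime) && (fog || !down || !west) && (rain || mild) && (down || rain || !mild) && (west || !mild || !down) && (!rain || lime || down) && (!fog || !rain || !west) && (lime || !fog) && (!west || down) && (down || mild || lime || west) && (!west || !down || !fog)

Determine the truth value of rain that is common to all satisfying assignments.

True

Suppose rain = false.
Unit clause (mild) forces mild = true.
Unit clause (down) forces down = true.
Unit clause (!fog) forces fog = false.
Unit clause (!west) forces west = false.
But (west) is also a unit clause — contradiction.
So every satisfying assignment has rain = True.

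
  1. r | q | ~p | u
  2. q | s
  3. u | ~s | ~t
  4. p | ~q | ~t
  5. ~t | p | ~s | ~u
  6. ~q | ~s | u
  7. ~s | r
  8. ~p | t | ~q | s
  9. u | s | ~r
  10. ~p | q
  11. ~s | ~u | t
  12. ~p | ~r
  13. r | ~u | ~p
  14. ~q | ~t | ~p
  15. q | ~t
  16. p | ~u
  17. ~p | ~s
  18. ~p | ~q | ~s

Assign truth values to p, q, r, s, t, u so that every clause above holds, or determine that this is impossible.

Branch on q: set q = 0.
The clause (s) is unit, so s = 1.
The clause (r) is unit, so r = 1.
The clause (~p) is unit, so p = 0.
The clause (~t) is unit, so t = 0.
The clause (~u) is unit, so u = 0.
All clauses are satisfied.

p=0, q=0, r=1, s=1, t=0, u=0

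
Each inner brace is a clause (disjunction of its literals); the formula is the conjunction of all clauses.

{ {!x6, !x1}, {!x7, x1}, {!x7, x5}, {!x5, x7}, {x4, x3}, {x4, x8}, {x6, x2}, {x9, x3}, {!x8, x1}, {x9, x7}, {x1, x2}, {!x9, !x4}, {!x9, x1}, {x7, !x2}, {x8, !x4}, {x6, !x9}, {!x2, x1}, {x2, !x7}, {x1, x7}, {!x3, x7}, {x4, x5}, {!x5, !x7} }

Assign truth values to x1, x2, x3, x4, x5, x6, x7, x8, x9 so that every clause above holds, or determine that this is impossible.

UNSATISFIABLE

Try x6 = false.
From the singleton clause (x2), x2 = true.
From the singleton clause (x7), x7 = true.
From the singleton clause (x1), x1 = true.
From the singleton clause (x5), x5 = true.
But (!x5) is also a unit clause — contradiction.
Backtrack on x6: now try x6 = true.
From the singleton clause (!x1), x1 = false.
From the singleton clause (!x7), x7 = false.
But (x7) is also a unit clause — contradiction.
Either choice for x6 ends in contradiction.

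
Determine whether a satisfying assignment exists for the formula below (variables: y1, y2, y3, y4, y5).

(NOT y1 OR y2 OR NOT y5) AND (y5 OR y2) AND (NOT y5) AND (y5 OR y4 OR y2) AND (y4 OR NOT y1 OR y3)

Satisfiable

(NOT y5) alone gives y5 = false.
(y2) alone gives y2 = true.
Try y4 = false.
Try y1 = false.
No clause remains; y3 is free.
A satisfying assignment: y1=false; y2=true; y3=true; y4=false; y5=false.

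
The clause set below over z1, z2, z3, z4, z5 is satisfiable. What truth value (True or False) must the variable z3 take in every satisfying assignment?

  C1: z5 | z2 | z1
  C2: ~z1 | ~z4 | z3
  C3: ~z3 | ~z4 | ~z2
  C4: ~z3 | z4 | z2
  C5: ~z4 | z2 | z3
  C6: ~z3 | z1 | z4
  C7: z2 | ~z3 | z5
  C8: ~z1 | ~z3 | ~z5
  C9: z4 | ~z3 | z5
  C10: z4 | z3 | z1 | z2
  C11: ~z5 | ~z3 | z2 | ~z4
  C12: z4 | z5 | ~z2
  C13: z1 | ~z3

Suppose z3 = 1.
The clause (z1) is unit, so z1 = 1.
The clause (~z5) is unit, so z5 = 0.
The clause (z2) is unit, so z2 = 1.
The clause (~z4) is unit, so z4 = 0.
But (z4) is also a unit clause — contradiction.
So every satisfying assignment has z3 = False.

False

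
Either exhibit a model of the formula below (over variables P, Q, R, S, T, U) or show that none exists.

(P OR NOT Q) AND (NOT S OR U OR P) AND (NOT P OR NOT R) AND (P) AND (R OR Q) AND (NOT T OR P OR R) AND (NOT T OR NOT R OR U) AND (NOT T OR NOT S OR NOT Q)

P: true,  Q: true,  R: false,  S: true,  T: false,  U: false

(P) alone gives P = true.
(NOT R) alone gives R = false.
(Q) alone gives Q = true.
Suppose T = false.
Every clause is now satisfied; S, U are unconstrained.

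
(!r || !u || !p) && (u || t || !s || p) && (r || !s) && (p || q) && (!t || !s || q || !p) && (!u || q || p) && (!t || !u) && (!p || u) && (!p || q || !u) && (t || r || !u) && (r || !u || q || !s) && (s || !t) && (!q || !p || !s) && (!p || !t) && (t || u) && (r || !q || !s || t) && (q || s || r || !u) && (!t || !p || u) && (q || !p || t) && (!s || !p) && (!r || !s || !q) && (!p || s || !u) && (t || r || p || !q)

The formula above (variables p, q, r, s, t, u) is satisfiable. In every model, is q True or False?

True

Suppose q = false.
The clause (p) is unit, so p = true.
The clause (u) is unit, so u = true.
But (!u) is also a unit clause — contradiction.
So every satisfying assignment has q = True.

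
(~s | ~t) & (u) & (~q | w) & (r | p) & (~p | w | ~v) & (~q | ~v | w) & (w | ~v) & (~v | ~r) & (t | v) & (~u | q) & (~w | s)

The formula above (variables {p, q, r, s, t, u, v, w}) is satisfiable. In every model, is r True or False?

False

Suppose r = 1.
(u) alone gives u = 1.
(~v) alone gives v = 0.
(t) alone gives t = 1.
(~s) alone gives s = 0.
(q) alone gives q = 1.
(w) alone gives w = 1.
Now (~w) is unsatisfied and unit — conflict.
So every satisfying assignment has r = False.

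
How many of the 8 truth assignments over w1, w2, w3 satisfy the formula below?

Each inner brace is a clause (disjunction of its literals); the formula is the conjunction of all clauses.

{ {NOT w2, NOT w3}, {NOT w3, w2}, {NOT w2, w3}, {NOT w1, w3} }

There are 2^3 = 8 truth assignments over (w1, w2, w3).
Check each against the 4 clauses (columns in the order w1, w2, w3):
  F F F  ✓ satisfies all
  F F T  ✗ fails (NOT w3 OR w2)
  F T F  ✗ fails (NOT w2 OR w3)
  F T T  ✗ fails (NOT w2 OR NOT w3)
  T F F  ✗ fails (NOT w1 OR w3)
  T F T  ✗ fails (NOT w3 OR w2)
  T T F  ✗ fails (NOT w2 OR w3)
  T T T  ✗ fails (NOT w2 OR NOT w3)
1 of the 8 rows is a model.

1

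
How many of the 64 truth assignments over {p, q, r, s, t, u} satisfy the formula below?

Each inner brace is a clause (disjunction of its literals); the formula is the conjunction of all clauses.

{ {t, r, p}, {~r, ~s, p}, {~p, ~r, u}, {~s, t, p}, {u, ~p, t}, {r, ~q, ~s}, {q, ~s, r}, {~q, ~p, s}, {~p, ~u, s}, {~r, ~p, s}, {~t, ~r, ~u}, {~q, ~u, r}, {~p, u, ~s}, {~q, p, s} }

There are 2^6 = 64 truth assignments over (p, q, r, s, t, u).
Split on p. With p = 1, the clauses containing p are satisfied and ~p drops from the rest; 3 of the 2^5 = 32 assignments to the other variables satisfy what remains.
With p = 0, by the same count on the reduced clause set, 5 assignments work.
(One model: p=F, q=F, r=F, s=F, t=T, u=F.)
Total: 3 + 5 = 8.

8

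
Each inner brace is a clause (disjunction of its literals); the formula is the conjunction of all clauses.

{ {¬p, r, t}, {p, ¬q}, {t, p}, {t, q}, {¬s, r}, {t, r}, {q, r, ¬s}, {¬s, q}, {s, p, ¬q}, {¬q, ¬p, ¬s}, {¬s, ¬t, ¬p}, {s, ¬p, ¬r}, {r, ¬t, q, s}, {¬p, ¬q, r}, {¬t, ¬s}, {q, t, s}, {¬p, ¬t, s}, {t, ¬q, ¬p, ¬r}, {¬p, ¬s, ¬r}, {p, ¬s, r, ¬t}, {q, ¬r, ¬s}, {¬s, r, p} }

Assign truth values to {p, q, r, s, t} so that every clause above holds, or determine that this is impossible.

Branch on p: set p = False.
From the singleton clause (¬q), q = False.
From the singleton clause (t), t = True.
From the singleton clause (¬s), s = False.
From the singleton clause (r), r = True.
Every clause now holds.

p: False; q: False; r: True; s: False; t: True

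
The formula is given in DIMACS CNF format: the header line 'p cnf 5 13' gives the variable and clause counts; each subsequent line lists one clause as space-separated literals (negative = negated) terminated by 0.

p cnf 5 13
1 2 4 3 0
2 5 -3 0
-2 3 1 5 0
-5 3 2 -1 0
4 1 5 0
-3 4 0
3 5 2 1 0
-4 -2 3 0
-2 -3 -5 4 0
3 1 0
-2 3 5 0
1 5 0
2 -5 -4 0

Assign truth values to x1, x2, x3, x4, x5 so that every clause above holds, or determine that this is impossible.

x1: True,  x2: True,  x3: False,  x4: False,  x5: True

Case x3 = False:
(x1) alone gives x1 = True.
Case x5 = True:
(x2) alone gives x2 = True.
(¬x4) alone gives x4 = False.
This assignment satisfies each clause.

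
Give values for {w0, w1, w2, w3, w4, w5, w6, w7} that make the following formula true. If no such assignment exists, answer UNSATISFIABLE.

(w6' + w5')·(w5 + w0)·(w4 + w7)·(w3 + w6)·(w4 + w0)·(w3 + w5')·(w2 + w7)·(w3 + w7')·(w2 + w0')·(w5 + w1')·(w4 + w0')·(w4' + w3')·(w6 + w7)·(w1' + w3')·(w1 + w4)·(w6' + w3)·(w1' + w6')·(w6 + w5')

UNSATISFIABLE

Case w6 = 0:
Unit clause (w3) forces w3 = 1.
Unit clause (w4') forces w4 = 0.
Unit clause (w7) forces w7 = 1.
Unit clause (w0) forces w0 = 1.
That conflicts with the unit clause (w0').
So w6 must be the other value — set w6 = 1.
Unit clause (w5') forces w5 = 0.
Unit clause (w0) forces w0 = 1.
Unit clause (w2) forces w2 = 1.
Unit clause (w1') forces w1 = 0.
Unit clause (w4) forces w4 = 1.
Unit clause (w3') forces w3 = 0.
That conflicts with the unit clause (w3).
Both values of w6 lead to a conflict.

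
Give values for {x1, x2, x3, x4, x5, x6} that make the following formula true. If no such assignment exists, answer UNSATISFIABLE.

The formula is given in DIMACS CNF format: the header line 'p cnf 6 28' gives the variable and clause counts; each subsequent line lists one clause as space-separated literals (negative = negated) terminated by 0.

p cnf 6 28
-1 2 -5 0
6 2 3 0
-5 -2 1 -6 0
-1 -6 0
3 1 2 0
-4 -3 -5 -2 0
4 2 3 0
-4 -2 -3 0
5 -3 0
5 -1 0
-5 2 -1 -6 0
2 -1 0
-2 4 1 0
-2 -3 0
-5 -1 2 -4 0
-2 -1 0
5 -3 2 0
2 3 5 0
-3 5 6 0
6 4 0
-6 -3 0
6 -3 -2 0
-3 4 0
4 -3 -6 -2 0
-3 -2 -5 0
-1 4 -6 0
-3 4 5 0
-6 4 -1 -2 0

x1: False, x2: False, x3: True, x4: True, x5: True, x6: False

Try x1 = False.
Try x3 = True.
From the singleton clause (x5), x5 = True.
From the singleton clause (¬x2), x2 = False.
From the singleton clause (¬x6), x6 = False.
From the singleton clause (x4), x4 = True.
Every clause now holds.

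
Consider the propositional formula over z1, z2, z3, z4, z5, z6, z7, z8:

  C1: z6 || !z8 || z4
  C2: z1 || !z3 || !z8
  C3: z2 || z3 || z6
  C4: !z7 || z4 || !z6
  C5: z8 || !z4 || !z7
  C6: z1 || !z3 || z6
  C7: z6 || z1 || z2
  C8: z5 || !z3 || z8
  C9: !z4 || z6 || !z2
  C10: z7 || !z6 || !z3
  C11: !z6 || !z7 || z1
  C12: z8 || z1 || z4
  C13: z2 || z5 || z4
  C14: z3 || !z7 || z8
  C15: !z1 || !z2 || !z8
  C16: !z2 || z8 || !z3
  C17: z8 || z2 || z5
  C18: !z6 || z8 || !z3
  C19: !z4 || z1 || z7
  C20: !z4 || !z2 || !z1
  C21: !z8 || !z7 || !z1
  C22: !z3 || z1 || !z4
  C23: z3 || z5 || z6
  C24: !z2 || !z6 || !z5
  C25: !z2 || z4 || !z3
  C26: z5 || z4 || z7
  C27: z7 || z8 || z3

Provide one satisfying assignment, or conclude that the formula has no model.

z1 ↦ true, z2 ↦ false, z3 ↦ true, z4 ↦ false, z5 ↦ true, z6 ↦ false, z7 ↦ true, z8 ↦ false

Try z6 = false.
Try z8 = false.
Try z2 = false.
The clause (z3) is unit, so z3 = true.
The clause (z1) is unit, so z1 = true.
The clause (z5) is unit, so z5 = true.
Try z4 = false.
No clause remains; z7 is free.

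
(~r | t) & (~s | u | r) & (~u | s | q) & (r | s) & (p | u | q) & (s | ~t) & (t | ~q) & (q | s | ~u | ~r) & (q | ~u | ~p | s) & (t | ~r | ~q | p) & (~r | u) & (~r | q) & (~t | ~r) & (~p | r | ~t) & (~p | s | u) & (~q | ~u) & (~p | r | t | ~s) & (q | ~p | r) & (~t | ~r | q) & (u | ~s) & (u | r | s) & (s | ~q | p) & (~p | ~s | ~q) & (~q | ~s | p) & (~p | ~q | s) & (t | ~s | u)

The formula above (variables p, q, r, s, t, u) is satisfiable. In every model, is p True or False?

False

Suppose p = 1.
Suppose r = 0.
Unit clause (s) forces s = 1.
Unit clause (u) forces u = 1.
Unit clause (~t) forces t = 0.
That conflicts with the unit clause (t).
That branch fails; take r = 1 instead.
Unit clause (t) forces t = 1.
That conflicts with the unit clause (~t).
Both values of r lead to a conflict.
So every satisfying assignment has p = False.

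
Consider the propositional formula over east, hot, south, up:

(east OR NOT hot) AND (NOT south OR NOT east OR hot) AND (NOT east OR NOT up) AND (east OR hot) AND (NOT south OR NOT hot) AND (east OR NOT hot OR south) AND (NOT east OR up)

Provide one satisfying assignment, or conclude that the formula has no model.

Try east = true.
(NOT up) alone gives up = false.
Now (up) is unsatisfied and unit — conflict.
Undo east and try east = false.
(NOT hot) alone gives hot = false.
Now (hot) is unsatisfied and unit — conflict.
Neither east = true nor east = false works.

UNSATISFIABLE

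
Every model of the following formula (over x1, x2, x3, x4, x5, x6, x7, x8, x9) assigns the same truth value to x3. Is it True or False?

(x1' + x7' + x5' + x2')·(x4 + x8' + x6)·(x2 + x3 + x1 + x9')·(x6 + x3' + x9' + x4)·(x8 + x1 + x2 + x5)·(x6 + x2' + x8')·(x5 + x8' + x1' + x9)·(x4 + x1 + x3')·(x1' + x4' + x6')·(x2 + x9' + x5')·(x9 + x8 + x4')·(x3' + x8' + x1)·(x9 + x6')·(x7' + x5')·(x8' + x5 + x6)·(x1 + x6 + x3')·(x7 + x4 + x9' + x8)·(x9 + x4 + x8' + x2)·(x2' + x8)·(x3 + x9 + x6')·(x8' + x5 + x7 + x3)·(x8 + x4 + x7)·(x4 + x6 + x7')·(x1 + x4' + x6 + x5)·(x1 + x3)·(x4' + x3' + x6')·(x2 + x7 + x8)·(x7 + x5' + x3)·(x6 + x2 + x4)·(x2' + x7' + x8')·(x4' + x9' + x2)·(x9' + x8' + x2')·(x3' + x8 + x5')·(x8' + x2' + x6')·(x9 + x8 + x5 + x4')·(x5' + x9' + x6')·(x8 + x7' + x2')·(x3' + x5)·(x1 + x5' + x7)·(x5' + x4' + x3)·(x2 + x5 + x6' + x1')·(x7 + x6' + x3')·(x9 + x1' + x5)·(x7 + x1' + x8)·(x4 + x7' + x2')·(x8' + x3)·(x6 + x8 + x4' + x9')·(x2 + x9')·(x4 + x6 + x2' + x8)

Suppose x3 = 0.
Unit clause (x1) forces x1 = 1.
Unit clause (x8') forces x8 = 0.
Unit clause (x2') forces x2 = 0.
Unit clause (x7) forces x7 = 1.
Unit clause (x5') forces x5 = 0.
Unit clause (x6') forces x6 = 0.
Unit clause (x4) forces x4 = 1.
Unit clause (x9) forces x9 = 1.
That conflicts with the unit clause (x9').
So every satisfying assignment has x3 = True.

True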